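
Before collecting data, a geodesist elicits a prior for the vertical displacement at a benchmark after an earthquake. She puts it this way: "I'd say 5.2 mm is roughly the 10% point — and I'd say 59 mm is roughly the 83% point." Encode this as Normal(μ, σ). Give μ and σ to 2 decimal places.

μ = 36.04, σ = 24.06

For Normal(μ,σ), the p-quantile is μ + z_p·σ. Here z_{0.1} = -1.282, z_{0.83} = 0.9542.
So 5.2 = μ − 1.282σ and 59 = μ + 0.9542σ.
Subtracting: σ = (59 − 5.2)/(0.9542 − (-1.282)) = 24.06.
Then μ = 5.2 − (-1.282)·24.06 = 36.04.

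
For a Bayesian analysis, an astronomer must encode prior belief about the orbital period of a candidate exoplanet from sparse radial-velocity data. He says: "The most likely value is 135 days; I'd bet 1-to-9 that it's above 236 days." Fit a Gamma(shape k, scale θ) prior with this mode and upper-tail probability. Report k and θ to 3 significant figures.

k ≈ 7.09, θ ≈ 22.2

Gamma(k,θ) with k>1 has mode (k−1)θ, so θ = 135/(k−1).
Need P(X < 236) = 0.9 with θ tied to k this way. Start at k = 2, θ = 135: P(X<236) ≈ 0.522.
Too low — raise k to concentrate. Iterating converges to k ≈ 7.09.
Then θ = 135/(7.09−1) ≈ 22.2.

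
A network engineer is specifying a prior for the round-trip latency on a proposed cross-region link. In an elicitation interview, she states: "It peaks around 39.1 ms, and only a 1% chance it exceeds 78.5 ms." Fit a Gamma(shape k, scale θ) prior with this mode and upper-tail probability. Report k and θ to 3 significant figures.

Gamma(k,θ) with k>1 has mode (k−1)θ, so θ = 39.1/(k−1).
Need P(X < 78.5) = 0.99 with θ tied to k this way. Start at k = 2, θ = 39.1: P(X<78.5) ≈ 0.596.
Too low — raise k to concentrate. Iterating converges to k ≈ 11.1.
Then θ = 39.1/(11.1−1) ≈ 3.87.

k ≈ 11.1, θ ≈ 3.87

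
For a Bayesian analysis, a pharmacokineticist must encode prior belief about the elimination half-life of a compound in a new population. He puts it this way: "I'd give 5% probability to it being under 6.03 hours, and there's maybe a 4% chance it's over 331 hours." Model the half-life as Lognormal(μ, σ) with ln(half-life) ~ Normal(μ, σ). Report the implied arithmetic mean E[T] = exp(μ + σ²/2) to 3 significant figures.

E[T] ≈ 84.2 hours

If T ~ Lognormal(μ,σ) then ln T ~ Normal(μ,σ), so the p-quantile of ln T is μ + z_p·σ.
ln(6.03) = 1.797 and ln(331) = 5.802; z_{0.05} = -1.645, z_{0.96} = 1.751.
σ = (5.802 − 1.797)/(1.751 − (-1.645)) = 1.180.
μ = 1.797 − (-1.645)·1.180 = 3.737.
E[T] = exp(μ + σ²/2) = exp(3.737 + 0.6957) = 84.2 hours.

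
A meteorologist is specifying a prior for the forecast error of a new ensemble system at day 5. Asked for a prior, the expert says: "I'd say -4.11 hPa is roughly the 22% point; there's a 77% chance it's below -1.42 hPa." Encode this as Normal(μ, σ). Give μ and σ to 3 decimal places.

μ = -2.735, σ = 1.780

The p-quantile of Normal(μ,σ) is μ + z_p·σ, with z_{0.22} = -0.7722 and z_{0.77} = 0.7388.
Eliminate σ: μ = (z₂·x₁ − z₁·x₂)/(z₂ − z₁) = (0.7388·-4.11 − (-0.7722)·-1.42)/1.511 = -2.735.
Then σ = (x₂ − x₁)/(z₂ − z₁) = (-1.42 − -4.11)/1.511 = 1.780.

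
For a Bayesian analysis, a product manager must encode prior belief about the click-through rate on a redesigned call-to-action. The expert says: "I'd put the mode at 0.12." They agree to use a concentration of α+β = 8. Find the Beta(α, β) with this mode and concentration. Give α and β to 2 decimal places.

For α,β > 1 the Beta mode is (α−1)/(α+β−2). With α+β = 8, the mode is (α−1)/6.
Set (α−1)/6 = 0.12 → α = 1 + 0.12·6 = 1.72.
β = 8 − α = 6.28.

α = 1.72, β = 6.28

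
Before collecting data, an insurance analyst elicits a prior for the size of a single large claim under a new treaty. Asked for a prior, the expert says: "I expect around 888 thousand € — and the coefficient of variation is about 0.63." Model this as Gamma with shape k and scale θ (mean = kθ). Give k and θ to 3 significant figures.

k ≈ 2.52, θ ≈ 352

For Gamma(k, scale θ): mean = kθ, variance = kθ², so CV = 1/√k.
CV = 0.63, hence k = 1/CV² = 2.52.
Then θ = mean/k = 888/2.52 = 352.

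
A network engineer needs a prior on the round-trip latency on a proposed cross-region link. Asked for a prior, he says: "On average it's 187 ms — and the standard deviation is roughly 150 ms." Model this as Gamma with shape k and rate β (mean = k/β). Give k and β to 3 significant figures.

For Gamma(k, rate β): mean = k/β, variance = k/β², so CV = 1/√k.
CV = SD/mean = 150/187 = 0.8021, hence k = 1/CV² = 1.55.
Then β = k/mean = 1.55/187 = 0.00831.

k ≈ 1.55, β ≈ 0.00831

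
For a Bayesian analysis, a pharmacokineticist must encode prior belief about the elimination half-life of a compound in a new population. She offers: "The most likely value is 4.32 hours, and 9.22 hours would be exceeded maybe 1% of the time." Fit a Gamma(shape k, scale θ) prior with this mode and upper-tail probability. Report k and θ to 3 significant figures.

Gamma(k,θ) with k>1 has mode (k−1)θ, so θ = 4.32/(k−1).
Need P(X < 9.22) = 0.99 with θ tied to k this way. Start at k = 2, θ = 4.32: P(X<9.22) ≈ 0.629.
Too low — raise k to concentrate. Iterating converges to k ≈ 9.44.
Then θ = 4.32/(9.44−1) ≈ 0.512.

k ≈ 9.44, θ ≈ 0.512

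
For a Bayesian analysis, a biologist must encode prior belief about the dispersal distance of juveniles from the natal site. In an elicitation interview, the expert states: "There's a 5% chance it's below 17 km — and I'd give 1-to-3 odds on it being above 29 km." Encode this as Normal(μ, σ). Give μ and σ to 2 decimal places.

μ = 25.51, σ = 5.17

For Normal(μ,σ), the p-quantile is μ + z_p·σ. Here z_{0.05} = -1.645, z_{0.75} = 0.6745.
So 17 = μ − 1.645σ and 29 = μ + 0.6745σ.
Subtracting: σ = (29 − 17)/(0.6745 − (-1.645)) = 5.17.
Then μ = 17 − (-1.645)·5.17 = 25.51.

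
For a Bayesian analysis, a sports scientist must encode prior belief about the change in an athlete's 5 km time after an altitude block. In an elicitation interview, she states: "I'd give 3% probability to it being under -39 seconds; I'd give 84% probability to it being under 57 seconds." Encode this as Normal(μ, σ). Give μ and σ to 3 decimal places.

μ = 23.797, σ = 33.388

For Normal(μ,σ), the p-quantile is μ + z_p·σ. Here z_{0.03} = -1.881, z_{0.84} = 0.9945.
So -39 = μ − 1.881σ and 57 = μ + 0.9945σ.
Subtracting: σ = (57 − -39)/(0.9945 − (-1.881)) = 33.388.
Then μ = -39 − (-1.881)·33.388 = 23.797.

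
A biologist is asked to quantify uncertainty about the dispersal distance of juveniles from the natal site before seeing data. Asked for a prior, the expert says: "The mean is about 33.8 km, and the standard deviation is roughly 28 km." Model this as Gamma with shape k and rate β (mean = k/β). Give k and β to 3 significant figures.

For Gamma(k, rate β): mean = k/β, variance = k/β², so CV = 1/√k.
CV = SD/mean = 28/33.8 = 0.8284, hence k = 1/CV² = 1.46.
Then β = k/mean = 1.46/33.8 = 0.0431.

k ≈ 1.46, β ≈ 0.0431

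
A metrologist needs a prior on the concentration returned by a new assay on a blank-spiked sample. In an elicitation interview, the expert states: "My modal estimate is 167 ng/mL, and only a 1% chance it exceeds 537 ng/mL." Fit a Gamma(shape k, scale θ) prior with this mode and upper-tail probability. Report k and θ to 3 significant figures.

k ≈ 4.24, θ ≈ 51.5

Gamma(k,θ) with k>1 has mode (k−1)θ, so θ = 167/(k−1).
Need P(X < 537) = 0.99 with θ tied to k this way. Start at k = 2, θ = 167: P(X<537) ≈ 0.831.
Too low — raise k to concentrate. Iterating converges to k ≈ 4.24.
Then θ = 167/(4.24−1) ≈ 51.5.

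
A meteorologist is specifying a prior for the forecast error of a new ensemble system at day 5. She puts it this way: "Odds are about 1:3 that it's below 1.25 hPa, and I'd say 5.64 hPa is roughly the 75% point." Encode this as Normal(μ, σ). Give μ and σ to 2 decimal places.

For Normal(μ,σ), the p-quantile is μ + z_p·σ. Here z_{0.25} = -0.6745, z_{0.75} = 0.6745.
So 1.25 = μ − 0.6745σ and 5.64 = μ + 0.6745σ.
Subtracting: σ = (5.64 − 1.25)/(0.6745 − (-0.6745)) = 3.25.
Then μ = 1.25 − (-0.6745)·3.25 = 3.44.

μ = 3.44, σ = 3.25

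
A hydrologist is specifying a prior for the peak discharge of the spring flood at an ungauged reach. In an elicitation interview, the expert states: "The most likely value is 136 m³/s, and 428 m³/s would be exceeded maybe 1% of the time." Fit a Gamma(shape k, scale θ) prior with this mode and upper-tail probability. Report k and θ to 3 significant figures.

Gamma(k,θ) with k>1 has mode (k−1)θ, so θ = 136/(k−1).
Need P(X < 428) = 0.99 with θ tied to k this way. Start at k = 2, θ = 136: P(X<428) ≈ 0.822.
Too low — raise k to concentrate. Iterating converges to k ≈ 4.39.
Then θ = 136/(4.39−1) ≈ 40.2.

k ≈ 4.39, θ ≈ 40.2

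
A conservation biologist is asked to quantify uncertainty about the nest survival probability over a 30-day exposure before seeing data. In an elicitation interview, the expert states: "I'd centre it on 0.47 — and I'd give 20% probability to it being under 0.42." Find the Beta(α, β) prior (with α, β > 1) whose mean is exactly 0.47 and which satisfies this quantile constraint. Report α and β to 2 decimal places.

With mean 0.47 fixed, write α = 0.47s, β = 0.53s where s = α+β.
Need P(θ < 0.42) = 0.2 under Beta(0.47s, 0.53s). Normal approximation: (q−m)/√(m(1−m)/s) ≈ z_{0.2} = -0.842, so s ≈ 0.47·0.53·(-0.842)²/(0.42−0.47)² = 70.6.
At s = 70.6: P(θ<0.42) ≈ 0.201. Adjusting to match 0.2 gives s ≈ 70.94.
So α = 0.47·70.94 ≈ 33.34, β = 0.53·70.94 ≈ 37.60.

α ≈ 33.34, β ≈ 37.60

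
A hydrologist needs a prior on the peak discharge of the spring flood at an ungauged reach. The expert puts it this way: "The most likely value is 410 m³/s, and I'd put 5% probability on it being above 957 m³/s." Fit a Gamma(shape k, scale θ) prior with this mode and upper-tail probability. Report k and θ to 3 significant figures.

Gamma(k,θ) with k>1 has mode (k−1)θ, so θ = 410/(k−1).
Need P(X < 957) = 0.95 with θ tied to k this way. Start at k = 2, θ = 410: P(X<957) ≈ 0.677.
Too low — raise k to concentrate. Iterating converges to k ≈ 4.81.
Then θ = 410/(4.81−1) ≈ 108.

k ≈ 4.81, θ ≈ 108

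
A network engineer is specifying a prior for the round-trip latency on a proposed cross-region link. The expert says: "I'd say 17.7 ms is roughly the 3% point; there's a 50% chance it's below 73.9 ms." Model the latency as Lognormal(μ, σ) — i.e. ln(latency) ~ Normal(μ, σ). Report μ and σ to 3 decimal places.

If T ~ Lognormal(μ,σ) then ln T ~ Normal(μ,σ), so the p-quantile of ln T is μ + z_p·σ.
ln(17.7) = 2.874 and ln(73.9) = 4.303; z_{0.03} = -1.881, z_{0.5} = 0.
σ = (4.303 − 2.874)/(0 − (-1.881)) = 0.760.
μ = 2.874 − (-1.881)·0.760 = 4.303.

μ ≈ 4.303, σ ≈ 0.760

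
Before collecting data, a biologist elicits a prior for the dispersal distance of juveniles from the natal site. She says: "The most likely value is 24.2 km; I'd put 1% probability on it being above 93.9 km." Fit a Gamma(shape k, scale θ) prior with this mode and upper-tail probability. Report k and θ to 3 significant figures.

k ≈ 3.29, θ ≈ 10.6

Gamma(k,θ) with k>1 has mode (k−1)θ, so θ = 24.2/(k−1).
Need P(X < 93.9) = 0.99 with θ tied to k this way. Start at k = 2, θ = 24.2: P(X<93.9) ≈ 0.899.
Too low — raise k to concentrate. Iterating converges to k ≈ 3.29.
Then θ = 24.2/(3.29−1) ≈ 10.6.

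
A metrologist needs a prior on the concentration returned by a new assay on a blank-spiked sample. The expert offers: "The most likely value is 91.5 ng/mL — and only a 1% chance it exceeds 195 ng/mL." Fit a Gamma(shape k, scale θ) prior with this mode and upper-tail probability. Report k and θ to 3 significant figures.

k ≈ 9.47, θ ≈ 10.8

Gamma(k,θ) with k>1 has mode (k−1)θ, so θ = 91.5/(k−1).
Need P(X < 195) = 0.99 with θ tied to k this way. Start at k = 2, θ = 91.5: P(X<195) ≈ 0.628.
Too low — raise k to concentrate. Iterating converges to k ≈ 9.47.
Then θ = 91.5/(9.47−1) ≈ 10.8.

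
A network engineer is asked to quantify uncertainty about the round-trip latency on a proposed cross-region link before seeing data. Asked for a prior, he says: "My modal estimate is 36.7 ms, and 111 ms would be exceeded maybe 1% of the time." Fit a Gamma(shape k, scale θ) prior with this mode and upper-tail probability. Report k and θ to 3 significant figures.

Gamma(k,θ) with k>1 has mode (k−1)θ, so θ = 36.7/(k−1).
Need P(X < 111) = 0.99 with θ tied to k this way. Start at k = 2, θ = 36.7: P(X<111) ≈ 0.804.
Too low — raise k to concentrate. Iterating converges to k ≈ 4.67.
Then θ = 36.7/(4.67−1) ≈ 10.

k ≈ 4.67, θ ≈ 10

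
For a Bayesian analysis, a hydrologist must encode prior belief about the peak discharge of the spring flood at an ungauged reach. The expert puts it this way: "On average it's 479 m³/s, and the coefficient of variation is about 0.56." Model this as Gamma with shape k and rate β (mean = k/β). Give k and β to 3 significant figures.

For Gamma(k, rate β): mean = k/β, variance = k/β², so CV = 1/√k.
CV = 0.56, hence k = 1/CV² = 3.19.
Then β = k/mean = 3.19/479 = 0.00666.

k ≈ 3.19, β ≈ 0.00666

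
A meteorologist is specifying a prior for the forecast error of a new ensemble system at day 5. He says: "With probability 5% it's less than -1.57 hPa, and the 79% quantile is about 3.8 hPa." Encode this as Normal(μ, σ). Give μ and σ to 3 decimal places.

The p-quantile of Normal(μ,σ) is μ + z_p·σ, with z_{0.05} = -1.645 and z_{0.79} = 0.8064.
Eliminate σ: μ = (z₂·x₁ − z₁·x₂)/(z₂ − z₁) = (0.8064·-1.57 − (-1.645)·3.8)/2.451 = 2.033.
Then σ = (x₂ − x₁)/(z₂ − z₁) = (3.8 − -1.57)/2.451 = 2.191.

μ = 2.033, σ = 2.191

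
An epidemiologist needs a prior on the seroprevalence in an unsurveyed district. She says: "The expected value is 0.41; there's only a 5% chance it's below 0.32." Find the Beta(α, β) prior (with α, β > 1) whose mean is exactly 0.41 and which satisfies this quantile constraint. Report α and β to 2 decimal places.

α ≈ 31.80, β ≈ 45.77

With mean 0.41 fixed, write α = 0.41s, β = 0.59s where s = α+β.
Need P(θ < 0.32) = 0.05 under Beta(0.41s, 0.59s). Normal approximation: (q−m)/√(m(1−m)/s) ≈ z_{0.05} = -1.64, so s ≈ 0.41·0.59·(-1.64)²/(0.32−0.41)² = 80.8.
At s = 80.8: P(θ<0.32) ≈ 0.047. Adjusting to match 0.05 gives s ≈ 77.57.
So α = 0.41·77.57 ≈ 31.80, β = 0.59·77.57 ≈ 45.77.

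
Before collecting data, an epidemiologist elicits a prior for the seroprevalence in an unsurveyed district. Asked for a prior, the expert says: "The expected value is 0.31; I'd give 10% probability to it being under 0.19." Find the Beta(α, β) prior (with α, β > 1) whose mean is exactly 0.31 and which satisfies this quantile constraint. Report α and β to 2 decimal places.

With mean 0.31 fixed, write α = 0.31s, β = 0.69s where s = α+β.
Need P(θ < 0.19) = 0.1 under Beta(0.31s, 0.69s). Normal approximation: (q−m)/√(m(1−m)/s) ≈ z_{0.1} = -1.28, so s ≈ 0.31·0.69·(-1.28)²/(0.19−0.31)² = 24.4.
At s = 24.4: P(θ<0.19) ≈ 0.089. Adjusting to match 0.1 gives s ≈ 22.34.
So α = 0.31·22.34 ≈ 6.93, β = 0.69·22.34 ≈ 15.42.

α ≈ 6.93, β ≈ 15.42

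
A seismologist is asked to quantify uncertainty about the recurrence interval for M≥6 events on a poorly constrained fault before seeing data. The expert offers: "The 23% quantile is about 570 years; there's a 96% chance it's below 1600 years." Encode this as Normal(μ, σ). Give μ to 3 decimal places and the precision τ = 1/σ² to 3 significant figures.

μ = 875.685, τ = 5.84e-06

For Normal(μ,σ), the p-quantile is μ + z_p·σ. Here z_{0.23} = -0.7388, z_{0.96} = 1.751.
So 570 = μ − 0.7388σ and 1600 = μ + 1.751σ.
Subtracting: σ = (1600 − 570)/(1.751 − (-0.7388)) = 413.732.
Then μ = 570 − (-0.7388)·413.732 = 875.685.
Precision τ = 1/σ² = 1/413.7² = 5.84e-06.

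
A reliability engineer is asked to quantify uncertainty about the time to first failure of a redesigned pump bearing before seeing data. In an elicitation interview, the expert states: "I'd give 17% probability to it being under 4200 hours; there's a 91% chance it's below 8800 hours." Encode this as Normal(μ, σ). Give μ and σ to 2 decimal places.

μ = 6112.55, σ = 2004.43

The p-quantile of Normal(μ,σ) is μ + z_p·σ, with z_{0.17} = -0.9542 and z_{0.91} = 1.341.
Eliminate σ: μ = (z₂·x₁ − z₁·x₂)/(z₂ − z₁) = (1.341·4200 − (-0.9542)·8800)/2.295 = 6112.55.
Then σ = (x₂ − x₁)/(z₂ − z₁) = (8800 − 4200)/2.295 = 2004.43.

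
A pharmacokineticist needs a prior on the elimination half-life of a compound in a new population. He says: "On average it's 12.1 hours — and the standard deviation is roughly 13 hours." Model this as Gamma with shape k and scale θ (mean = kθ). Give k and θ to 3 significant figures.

k ≈ 0.866, θ ≈ 14

For Gamma(k, scale θ): mean = kθ, variance = kθ², so CV = 1/√k.
CV = SD/mean = 13/12.1 = 1.074, hence k = 1/CV² = 0.866.
Then θ = mean/k = 12.1/0.866 = 14.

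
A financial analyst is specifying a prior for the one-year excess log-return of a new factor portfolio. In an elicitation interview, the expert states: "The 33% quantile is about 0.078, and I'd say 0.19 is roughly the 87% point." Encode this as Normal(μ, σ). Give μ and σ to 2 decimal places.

μ = 0.11, σ = 0.07

For Normal(μ,σ), the p-quantile is μ + z_p·σ. Here z_{0.33} = -0.4399, z_{0.87} = 1.126.
So 0.078 = μ − 0.4399σ and 0.19 = μ + 1.126σ.
Subtracting: σ = (0.19 − 0.078)/(1.126 − (-0.4399)) = 0.07.
Then μ = 0.078 − (-0.4399)·0.07 = 0.11.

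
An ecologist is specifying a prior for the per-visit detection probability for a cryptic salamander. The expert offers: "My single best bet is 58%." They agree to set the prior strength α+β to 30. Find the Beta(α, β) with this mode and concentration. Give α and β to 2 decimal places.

For α,β > 1 the Beta mode is (α−1)/(α+β−2). With α+β = 30, the mode is (α−1)/28.
Set (α−1)/28 = 0.58 → α = 1 + 0.58·28 = 17.24.
β = 30 − α = 12.76.

α = 17.24, β = 12.76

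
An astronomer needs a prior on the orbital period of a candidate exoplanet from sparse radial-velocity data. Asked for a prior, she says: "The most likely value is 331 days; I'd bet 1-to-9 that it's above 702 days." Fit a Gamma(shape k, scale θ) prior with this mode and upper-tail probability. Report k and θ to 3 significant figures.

Gamma(k,θ) with k>1 has mode (k−1)θ, so θ = 331/(k−1).
Need P(X < 702) = 0.9 with θ tied to k this way. Start at k = 2, θ = 331: P(X<702) ≈ 0.626.
Too low — raise k to concentrate. Iterating converges to k ≈ 4.4.
Then θ = 331/(4.4−1) ≈ 97.4.

k ≈ 4.4, θ ≈ 97.4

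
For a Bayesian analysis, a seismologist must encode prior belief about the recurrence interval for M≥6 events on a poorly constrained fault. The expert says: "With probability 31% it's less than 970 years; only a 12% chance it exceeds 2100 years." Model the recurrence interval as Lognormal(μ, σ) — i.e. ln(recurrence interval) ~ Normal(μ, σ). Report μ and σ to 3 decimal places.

μ ≈ 7.107, σ ≈ 0.462

If T ~ Lognormal(μ,σ) then ln T ~ Normal(μ,σ), so the p-quantile of ln T is μ + z_p·σ.
ln(970) = 6.877 and ln(2100) = 7.65; z_{0.31} = -0.4959, z_{0.88} = 1.175.
σ = (7.65 − 6.877)/(1.175 − (-0.4959)) = 0.462.
μ = 6.877 − (-0.4959)·0.462 = 7.107.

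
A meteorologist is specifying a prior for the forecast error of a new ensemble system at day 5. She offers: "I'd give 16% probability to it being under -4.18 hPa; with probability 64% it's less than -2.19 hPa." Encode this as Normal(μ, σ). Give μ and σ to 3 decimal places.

μ = -2.717, σ = 1.471

For Normal(μ,σ), the p-quantile is μ + z_p·σ. Here z_{0.16} = -0.9945, z_{0.64} = 0.3585.
So -4.18 = μ − 0.9945σ and -2.19 = μ + 0.3585σ.
Subtracting: σ = (-2.19 − -4.18)/(0.3585 − (-0.9945)) = 1.471.
Then μ = -4.18 − (-0.9945)·1.471 = -2.717.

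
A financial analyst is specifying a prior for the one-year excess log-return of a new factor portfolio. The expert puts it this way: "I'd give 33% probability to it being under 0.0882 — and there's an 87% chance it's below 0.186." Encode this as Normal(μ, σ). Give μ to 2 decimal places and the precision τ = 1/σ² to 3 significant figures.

μ = 0.12, τ = 256

The p-quantile of Normal(μ,σ) is μ + z_p·σ, with z_{0.33} = -0.4399 and z_{0.87} = 1.126.
Eliminate σ: μ = (z₂·x₁ − z₁·x₂)/(z₂ − z₁) = (1.126·0.0882 − (-0.4399)·0.186)/1.566 = 0.12.
Then σ = (x₂ − x₁)/(z₂ − z₁) = (0.186 − 0.0882)/1.566 = 0.06.
Precision τ = 1/σ² = 1/0.06244² = 256.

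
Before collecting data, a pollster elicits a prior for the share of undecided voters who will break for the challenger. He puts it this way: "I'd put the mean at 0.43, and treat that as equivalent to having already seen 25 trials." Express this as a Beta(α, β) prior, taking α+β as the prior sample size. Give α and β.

Under the effective-sample-size interpretation, Beta(α, β) has prior mean α/(α+β) and prior sample size α+β.
So α+β = 25 and α/(α+β) = 0.43, giving α = 0.43·25 = 10.75 and β = 25 − 10.75 = 14.25.

α = 10.75, β = 14.25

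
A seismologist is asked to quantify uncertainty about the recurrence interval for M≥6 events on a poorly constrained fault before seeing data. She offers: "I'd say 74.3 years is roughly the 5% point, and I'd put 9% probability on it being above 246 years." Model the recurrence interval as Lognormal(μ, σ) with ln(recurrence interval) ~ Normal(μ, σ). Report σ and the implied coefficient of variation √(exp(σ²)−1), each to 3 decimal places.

If T ~ Lognormal(μ,σ) then ln T ~ Normal(μ,σ), so the p-quantile of ln T is μ + z_p·σ.
ln(74.3) = 4.308 and ln(246) = 5.505; z_{0.05} = -1.645, z_{0.91} = 1.341.
σ = (5.505 − 4.308)/(1.341 − (-1.645)) = 0.401.
μ = 4.308 − (-1.645)·0.401 = 4.968.
CV = √(exp(σ²)−1) = √(exp(0.1608)−1) = 0.418.

σ ≈ 0.401, CV ≈ 0.418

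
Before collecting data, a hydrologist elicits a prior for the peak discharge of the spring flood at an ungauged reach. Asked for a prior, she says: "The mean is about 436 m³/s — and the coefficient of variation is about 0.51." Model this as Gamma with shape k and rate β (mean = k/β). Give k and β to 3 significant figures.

For Gamma(k, rate β): mean = k/β, variance = k/β², so CV = 1/√k.
CV = 0.51, hence k = 1/CV² = 3.84.
Then β = k/mean = 3.84/436 = 0.00882.

k ≈ 3.84, β ≈ 0.00882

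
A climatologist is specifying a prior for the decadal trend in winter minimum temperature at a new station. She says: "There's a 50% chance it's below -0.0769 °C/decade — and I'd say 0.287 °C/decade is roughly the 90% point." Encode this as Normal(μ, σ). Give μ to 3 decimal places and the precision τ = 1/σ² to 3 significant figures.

μ = -0.077, τ = 12.4

For Normal(μ,σ), the p-quantile is μ + z_p·σ. Here z_{0.5} = 0, z_{0.9} = 1.282.
So -0.0769 = μ + 0σ and 0.287 = μ + 1.282σ.
Subtracting: σ = (0.287 − -0.0769)/(1.282 − (0)) = 0.284.
Then μ = -0.0769 − (0)·0.284 = -0.077.
Precision τ = 1/σ² = 1/0.284² = 12.4.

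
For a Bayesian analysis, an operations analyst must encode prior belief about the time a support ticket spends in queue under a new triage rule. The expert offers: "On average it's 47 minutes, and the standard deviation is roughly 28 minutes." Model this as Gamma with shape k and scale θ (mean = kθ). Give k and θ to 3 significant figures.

k ≈ 2.82, θ ≈ 16.7

For Gamma(k, scale θ): mean = kθ, variance = kθ², so CV = 1/√k.
CV = SD/mean = 28/47 = 0.5957, hence k = 1/CV² = 2.82.
Then θ = mean/k = 47/2.82 = 16.7.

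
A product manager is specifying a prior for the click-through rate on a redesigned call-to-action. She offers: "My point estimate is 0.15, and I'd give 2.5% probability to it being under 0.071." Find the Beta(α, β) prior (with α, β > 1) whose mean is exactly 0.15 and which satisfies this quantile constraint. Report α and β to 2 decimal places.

With mean 0.15 fixed, write α = 0.15s, β = 0.85s where s = α+β.
Need P(θ < 0.071) = 0.025 under Beta(0.15s, 0.85s). Normal approximation: (q−m)/√(m(1−m)/s) ≈ z_{0.025} = -1.96, so s ≈ 0.15·0.85·(-1.96)²/(0.071−0.15)² = 78.5.
At s = 78.5: P(θ<0.071) ≈ 0.010. Adjusting to match 0.025 gives s ≈ 57.79.
So α = 0.15·57.79 ≈ 8.67, β = 0.85·57.79 ≈ 49.12.

α ≈ 8.67, β ≈ 49.12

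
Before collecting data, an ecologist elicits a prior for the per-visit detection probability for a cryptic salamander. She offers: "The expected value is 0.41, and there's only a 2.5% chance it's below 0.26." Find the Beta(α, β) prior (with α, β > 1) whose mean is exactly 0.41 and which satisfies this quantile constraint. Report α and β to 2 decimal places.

α ≈ 15.34, β ≈ 22.07

With mean 0.41 fixed, write α = 0.41s, β = 0.59s where s = α+β.
Need P(θ < 0.26) = 0.025 under Beta(0.41s, 0.59s). Normal approximation: (q−m)/√(m(1−m)/s) ≈ z_{0.025} = -1.96, so s ≈ 0.41·0.59·(-1.96)²/(0.26−0.41)² = 41.3.
At s = 41.3: P(θ<0.26) ≈ 0.020. Adjusting to match 0.025 gives s ≈ 37.41.
So α = 0.41·37.41 ≈ 15.34, β = 0.59·37.41 ≈ 22.07.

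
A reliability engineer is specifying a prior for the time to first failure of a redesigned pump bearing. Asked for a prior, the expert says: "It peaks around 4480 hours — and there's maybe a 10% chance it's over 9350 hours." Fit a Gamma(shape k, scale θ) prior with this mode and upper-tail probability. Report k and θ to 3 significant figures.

Gamma(k,θ) with k>1 has mode (k−1)θ, so θ = 4480/(k−1).
Need P(X < 9350) = 0.9 with θ tied to k this way. Start at k = 2, θ = 4480: P(X<9350) ≈ 0.617.
Too low — raise k to concentrate. Iterating converges to k ≈ 4.55.
Then θ = 4480/(4.55−1) ≈ 1260.

k ≈ 4.55, θ ≈ 1260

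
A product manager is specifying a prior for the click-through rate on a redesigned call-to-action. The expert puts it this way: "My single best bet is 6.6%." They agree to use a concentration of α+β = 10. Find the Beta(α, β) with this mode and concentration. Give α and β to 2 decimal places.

α = 1.53, β = 8.47

For α,β > 1 the Beta mode is (α−1)/(α+β−2). With α+β = 10, the mode is (α−1)/8.
Set (α−1)/8 = 0.066 → α = 1 + 0.066·8 = 1.53.
β = 10 − α = 8.47.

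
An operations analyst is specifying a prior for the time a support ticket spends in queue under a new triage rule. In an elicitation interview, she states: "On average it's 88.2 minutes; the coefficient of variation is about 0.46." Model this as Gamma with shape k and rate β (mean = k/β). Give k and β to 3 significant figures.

k ≈ 4.73, β ≈ 0.0536

For Gamma(k, rate β): mean = k/β, variance = k/β², so CV = 1/√k.
CV = 0.46, hence k = 1/CV² = 4.73.
Then β = k/mean = 4.73/88.2 = 0.0536.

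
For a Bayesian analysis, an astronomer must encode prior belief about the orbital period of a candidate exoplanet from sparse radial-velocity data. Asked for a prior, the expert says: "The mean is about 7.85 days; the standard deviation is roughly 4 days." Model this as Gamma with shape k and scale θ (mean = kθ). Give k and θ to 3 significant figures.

For Gamma(k, scale θ): mean = kθ, variance = kθ², so CV = 1/√k.
CV = SD/mean = 4/7.85 = 0.5096, hence k = 1/CV² = 3.85.
Then θ = mean/k = 7.85/3.85 = 2.04.

k ≈ 3.85, θ ≈ 2.04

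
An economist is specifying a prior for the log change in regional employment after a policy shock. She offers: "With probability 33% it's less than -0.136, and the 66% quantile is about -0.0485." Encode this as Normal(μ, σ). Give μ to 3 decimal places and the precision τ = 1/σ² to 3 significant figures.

μ = -0.091, τ = 94.9

The p-quantile of Normal(μ,σ) is μ + z_p·σ, with z_{0.33} = -0.4399 and z_{0.66} = 0.4125.
Eliminate σ: μ = (z₂·x₁ − z₁·x₂)/(z₂ − z₁) = (0.4125·-0.136 − (-0.4399)·-0.0485)/0.8524 = -0.091.
Then σ = (x₂ − x₁)/(z₂ − z₁) = (-0.0485 − -0.136)/0.8524 = 0.103.
Precision τ = 1/σ² = 1/0.1027² = 94.9.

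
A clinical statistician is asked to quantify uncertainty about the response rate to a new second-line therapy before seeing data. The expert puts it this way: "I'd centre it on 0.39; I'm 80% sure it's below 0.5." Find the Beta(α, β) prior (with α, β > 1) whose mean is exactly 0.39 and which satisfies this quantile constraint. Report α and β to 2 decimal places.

With mean 0.39 fixed, write α = 0.39s, β = 0.61s where s = α+β.
Need P(θ < 0.5) = 0.8 under Beta(0.39s, 0.61s). Normal approximation: (q−m)/√(m(1−m)/s) ≈ z_{0.8} = 0.842, so s ≈ 0.39·0.61·(0.842)²/(0.5−0.39)² = 13.9.
At s = 13.9: P(θ<0.5) ≈ 0.802. Adjusting to match 0.8 gives s ≈ 13.63.
So α = 0.39·13.63 ≈ 5.32, β = 0.61·13.63 ≈ 8.32.

α ≈ 5.32, β ≈ 8.32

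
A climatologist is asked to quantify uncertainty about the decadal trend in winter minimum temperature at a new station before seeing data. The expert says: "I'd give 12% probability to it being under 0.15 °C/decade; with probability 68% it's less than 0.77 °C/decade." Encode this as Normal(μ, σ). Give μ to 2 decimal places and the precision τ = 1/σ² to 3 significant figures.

For Normal(μ,σ), the p-quantile is μ + z_p·σ. Here z_{0.12} = -1.175, z_{0.68} = 0.4677.
So 0.15 = μ − 1.175σ and 0.77 = μ + 0.4677σ.
Subtracting: σ = (0.77 − 0.15)/(0.4677 − (-1.175)) = 0.38.
Then μ = 0.15 − (-1.175)·0.38 = 0.59.
Precision τ = 1/σ² = 1/0.3774² = 7.02.

μ = 0.59, τ = 7.02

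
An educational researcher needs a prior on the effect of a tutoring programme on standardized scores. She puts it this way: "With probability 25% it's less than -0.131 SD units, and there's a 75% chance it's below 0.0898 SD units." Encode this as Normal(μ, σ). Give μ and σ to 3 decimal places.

μ = -0.021, σ = 0.164

For Normal(μ,σ), the p-quantile is μ + z_p·σ. Here z_{0.25} = -0.6745, z_{0.75} = 0.6745.
So -0.131 = μ − 0.6745σ and 0.0898 = μ + 0.6745σ.
Subtracting: σ = (0.0898 − -0.131)/(0.6745 − (-0.6745)) = 0.164.
Then μ = -0.131 − (-0.6745)·0.164 = -0.021.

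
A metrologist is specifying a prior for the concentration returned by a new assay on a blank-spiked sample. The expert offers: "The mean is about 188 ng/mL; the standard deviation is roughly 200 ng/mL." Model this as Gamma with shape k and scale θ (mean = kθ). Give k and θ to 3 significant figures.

k ≈ 0.884, θ ≈ 213

For Gamma(k, scale θ): mean = kθ, variance = kθ², so CV = 1/√k.
CV = SD/mean = 200/188 = 1.064, hence k = 1/CV² = 0.884.
Then θ = mean/k = 188/0.884 = 213.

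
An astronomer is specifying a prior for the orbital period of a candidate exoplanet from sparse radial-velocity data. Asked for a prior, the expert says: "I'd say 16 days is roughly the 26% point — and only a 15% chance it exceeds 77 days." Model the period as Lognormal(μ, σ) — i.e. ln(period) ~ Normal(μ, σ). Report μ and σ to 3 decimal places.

If T ~ Lognormal(μ,σ) then ln T ~ Normal(μ,σ), so the p-quantile of ln T is μ + z_p·σ.
ln(16) = 2.773 and ln(77) = 4.344; z_{0.26} = -0.6433, z_{0.85} = 1.036.
σ = (4.344 − 2.773)/(1.036 − (-0.6433)) = 0.935.
μ = 2.773 − (-0.6433)·0.935 = 3.374.

μ ≈ 3.374, σ ≈ 0.935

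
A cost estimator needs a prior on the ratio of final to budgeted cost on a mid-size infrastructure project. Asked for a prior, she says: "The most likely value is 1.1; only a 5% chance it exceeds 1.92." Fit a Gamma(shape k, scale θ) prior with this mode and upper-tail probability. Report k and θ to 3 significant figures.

Gamma(k,θ) with k>1 has mode (k−1)θ, so θ = 1.1/(k−1).
Need P(X < 1.92) = 0.95 with θ tied to k this way. Start at k = 2, θ = 1.1: P(X<1.92) ≈ 0.521.
Too low — raise k to concentrate. Iterating converges to k ≈ 9.99.
Then θ = 1.1/(9.99−1) ≈ 0.122.

k ≈ 9.99, θ ≈ 0.122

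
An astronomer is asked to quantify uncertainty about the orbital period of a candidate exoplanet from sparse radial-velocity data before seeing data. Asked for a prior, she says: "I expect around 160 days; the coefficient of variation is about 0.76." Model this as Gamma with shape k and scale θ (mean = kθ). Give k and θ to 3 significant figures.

k ≈ 1.73, θ ≈ 92.4

For Gamma(k, scale θ): mean = kθ, variance = kθ², so CV = 1/√k.
CV = 0.76, hence k = 1/CV² = 1.73.
Then θ = mean/k = 160/1.73 = 92.4.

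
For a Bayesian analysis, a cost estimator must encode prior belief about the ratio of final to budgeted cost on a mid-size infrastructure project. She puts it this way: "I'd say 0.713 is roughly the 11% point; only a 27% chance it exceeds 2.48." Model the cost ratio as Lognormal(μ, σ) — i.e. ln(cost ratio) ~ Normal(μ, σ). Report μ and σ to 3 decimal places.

If T ~ Lognormal(μ,σ) then ln T ~ Normal(μ,σ), so the p-quantile of ln T is μ + z_p·σ.
ln(0.713) = -0.3383 and ln(2.48) = 0.9083; z_{0.11} = -1.227, z_{0.73} = 0.6128.
σ = (0.9083 − -0.3383)/(0.6128 − (-1.227)) = 0.678.
μ = -0.3383 − (-1.227)·0.678 = 0.493.

μ ≈ 0.493, σ ≈ 0.678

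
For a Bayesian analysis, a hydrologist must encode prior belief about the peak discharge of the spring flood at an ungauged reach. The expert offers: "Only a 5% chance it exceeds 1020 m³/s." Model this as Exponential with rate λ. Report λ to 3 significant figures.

P(T > 1020.0) = e^(−λ·1020.0) = 0.05, so λ = −ln(0.05)/1020.0 = 0.00294.

λ ≈ 0.00294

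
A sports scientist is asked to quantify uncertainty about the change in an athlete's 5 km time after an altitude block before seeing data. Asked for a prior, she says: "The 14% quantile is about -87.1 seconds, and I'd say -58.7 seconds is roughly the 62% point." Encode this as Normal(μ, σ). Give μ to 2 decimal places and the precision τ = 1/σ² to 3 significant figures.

μ = -64.96, τ = 0.00238

For Normal(μ,σ), the p-quantile is μ + z_p·σ. Here z_{0.14} = -1.08, z_{0.62} = 0.3055.
So -87.1 = μ − 1.08σ and -58.7 = μ + 0.3055σ.
Subtracting: σ = (-58.7 − -87.1)/(0.3055 − (-1.08)) = 20.49.
Then μ = -87.1 − (-1.08)·20.49 = -64.96.
Precision τ = 1/σ² = 1/20.49² = 0.00238.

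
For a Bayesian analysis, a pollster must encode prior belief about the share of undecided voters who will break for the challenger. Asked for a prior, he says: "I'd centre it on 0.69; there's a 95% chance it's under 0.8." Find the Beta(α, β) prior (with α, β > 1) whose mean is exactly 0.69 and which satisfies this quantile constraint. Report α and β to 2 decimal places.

With mean 0.69 fixed, write α = 0.69s, β = 0.31s where s = α+β.
Need P(θ < 0.8) = 0.95 under Beta(0.69s, 0.31s). Normal approximation: (q−m)/√(m(1−m)/s) ≈ z_{0.95} = 1.64, so s ≈ 0.69·0.31·(1.64)²/(0.8−0.69)² = 47.8.
At s = 47.8: P(θ<0.8) ≈ 0.960. Adjusting to match 0.95 gives s ≈ 42.63.
So α = 0.69·42.63 ≈ 29.41, β = 0.31·42.63 ≈ 13.21.

α ≈ 29.41, β ≈ 13.21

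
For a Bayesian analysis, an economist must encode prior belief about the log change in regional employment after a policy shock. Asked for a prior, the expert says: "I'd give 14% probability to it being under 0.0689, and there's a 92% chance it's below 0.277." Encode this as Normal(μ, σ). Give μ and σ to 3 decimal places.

The p-quantile of Normal(μ,σ) is μ + z_p·σ, with z_{0.14} = -1.08 and z_{0.92} = 1.405.
Eliminate σ: μ = (z₂·x₁ − z₁·x₂)/(z₂ − z₁) = (1.405·0.0689 − (-1.08)·0.277)/2.485 = 0.159.
Then σ = (x₂ − x₁)/(z₂ − z₁) = (0.277 − 0.0689)/2.485 = 0.084.

μ = 0.159, σ = 0.084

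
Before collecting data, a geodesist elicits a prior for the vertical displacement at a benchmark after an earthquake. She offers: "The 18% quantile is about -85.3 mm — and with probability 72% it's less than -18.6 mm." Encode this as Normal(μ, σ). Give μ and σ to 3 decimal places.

μ = -44.548, σ = 44.520

The p-quantile of Normal(μ,σ) is μ + z_p·σ, with z_{0.18} = -0.9154 and z_{0.72} = 0.5828.
Eliminate σ: μ = (z₂·x₁ − z₁·x₂)/(z₂ − z₁) = (0.5828·-85.3 − (-0.9154)·-18.6)/1.498 = -44.548.
Then σ = (x₂ − x₁)/(z₂ − z₁) = (-18.6 − -85.3)/1.498 = 44.520.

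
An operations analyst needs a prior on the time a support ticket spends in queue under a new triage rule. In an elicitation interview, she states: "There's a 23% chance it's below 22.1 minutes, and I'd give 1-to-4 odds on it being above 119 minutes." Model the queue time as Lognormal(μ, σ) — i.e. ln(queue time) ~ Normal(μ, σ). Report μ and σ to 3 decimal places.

μ ≈ 3.883, σ ≈ 1.065

If T ~ Lognormal(μ,σ) then ln T ~ Normal(μ,σ), so the p-quantile of ln T is μ + z_p·σ.
ln(22.1) = 3.096 and ln(119) = 4.779; z_{0.23} = -0.7388, z_{0.8} = 0.8416.
σ = (4.779 − 3.096)/(0.8416 − (-0.7388)) = 1.065.
μ = 3.096 − (-0.7388)·1.065 = 3.883.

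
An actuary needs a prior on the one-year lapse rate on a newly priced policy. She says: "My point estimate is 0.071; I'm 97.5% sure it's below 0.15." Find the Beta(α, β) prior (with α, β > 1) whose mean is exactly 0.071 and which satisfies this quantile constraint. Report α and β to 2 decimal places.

With mean 0.071 fixed, write α = 0.071s, β = 0.929s where s = α+β.
Need P(θ < 0.15) = 0.975 under Beta(0.071s, 0.929s). Normal approximation: (q−m)/√(m(1−m)/s) ≈ z_{0.975} = 1.96, so s ≈ 0.071·0.929·(1.96)²/(0.15−0.071)² = 40.6.
At s = 40.6: P(θ<0.15) ≈ 0.956. Adjusting to match 0.975 gives s ≈ 56.79.
So α = 0.071·56.79 ≈ 4.03, β = 0.929·56.79 ≈ 52.76.

α ≈ 4.03, β ≈ 52.76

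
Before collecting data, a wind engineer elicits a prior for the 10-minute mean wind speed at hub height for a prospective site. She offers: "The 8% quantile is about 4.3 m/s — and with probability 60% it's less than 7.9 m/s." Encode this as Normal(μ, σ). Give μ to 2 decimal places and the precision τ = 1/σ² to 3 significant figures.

μ = 7.35, τ = 0.212

For Normal(μ,σ), the p-quantile is μ + z_p·σ. Here z_{0.08} = -1.405, z_{0.6} = 0.2533.
So 4.3 = μ − 1.405σ and 7.9 = μ + 0.2533σ.
Subtracting: σ = (7.9 − 4.3)/(0.2533 − (-1.405)) = 2.17.
Then μ = 4.3 − (-1.405)·2.17 = 7.35.
Precision τ = 1/σ² = 1/2.171² = 0.212.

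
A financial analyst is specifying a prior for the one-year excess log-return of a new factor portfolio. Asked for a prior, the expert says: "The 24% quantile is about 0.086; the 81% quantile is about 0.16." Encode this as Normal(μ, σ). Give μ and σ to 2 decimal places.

μ = 0.12, σ = 0.05

For Normal(μ,σ), the p-quantile is μ + z_p·σ. Here z_{0.24} = -0.7063, z_{0.81} = 0.8779.
So 0.086 = μ − 0.7063σ and 0.16 = μ + 0.8779σ.
Subtracting: σ = (0.16 − 0.086)/(0.8779 − (-0.7063)) = 0.05.
Then μ = 0.086 − (-0.7063)·0.05 = 0.12.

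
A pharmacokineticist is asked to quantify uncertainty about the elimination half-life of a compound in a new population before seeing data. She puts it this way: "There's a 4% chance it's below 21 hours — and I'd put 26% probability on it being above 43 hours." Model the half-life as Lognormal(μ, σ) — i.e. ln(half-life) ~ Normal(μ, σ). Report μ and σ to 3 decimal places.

μ ≈ 3.569, σ ≈ 0.299

If T ~ Lognormal(μ,σ) then ln T ~ Normal(μ,σ), so the p-quantile of ln T is μ + z_p·σ.
ln(21) = 3.045 and ln(43) = 3.761; z_{0.04} = -1.751, z_{0.74} = 0.6433.
σ = (3.761 − 3.045)/(0.6433 − (-1.751)) = 0.299.
μ = 3.045 − (-1.751)·0.299 = 3.569.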